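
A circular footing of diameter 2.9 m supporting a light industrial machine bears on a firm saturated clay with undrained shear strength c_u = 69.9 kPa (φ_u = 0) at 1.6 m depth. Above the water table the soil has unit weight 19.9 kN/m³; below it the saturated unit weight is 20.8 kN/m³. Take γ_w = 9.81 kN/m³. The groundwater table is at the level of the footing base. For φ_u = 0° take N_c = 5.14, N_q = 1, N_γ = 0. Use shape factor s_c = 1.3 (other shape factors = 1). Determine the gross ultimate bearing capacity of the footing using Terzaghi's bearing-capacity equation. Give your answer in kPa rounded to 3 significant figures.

Overburden at base level: q = 19.9 × 1.6 = 31.84 kPa.
Cohesion term c·N_c·s_c = 69.9 × 5.14 × 1.3 = 467.07 kPa; surcharge term q·N_q = 31.84 × 1 = 31.84 kPa.
q_ult = 467.07 + 31.84 = 498.91 kPa.

q_ult ≈ 499 kPa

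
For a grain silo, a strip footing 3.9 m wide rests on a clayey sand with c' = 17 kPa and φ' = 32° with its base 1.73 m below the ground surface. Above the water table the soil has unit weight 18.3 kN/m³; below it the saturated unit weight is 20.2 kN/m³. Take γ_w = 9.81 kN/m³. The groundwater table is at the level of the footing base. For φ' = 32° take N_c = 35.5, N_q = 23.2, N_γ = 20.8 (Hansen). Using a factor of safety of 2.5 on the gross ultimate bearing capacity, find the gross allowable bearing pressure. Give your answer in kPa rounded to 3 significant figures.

Overburden at base level: q = 18.3 × 1.73 = 31.659 kPa.
Below the base the soil is submerged, so the ½γBN_γ term uses γ' = 20.2 − 9.81 = 10.39 kN/m³.
Cohesion term c·N_c = 17 × 35.5 = 603.5 kPa; surcharge term q·N_q = 31.659 × 23.2 = 734.49 kPa; self-weight term 0.5·γ·B·N_γ = 0.5 × 10.39 × 3.9 × 20.8 = 421.42 kPa.
q_ult = 603.5 + 734.49 + 421.42 = 1759.4 kPa.
q_all = 1759.4 / 2.5 = 703.76 kPa.

q_all ≈ 704 kPa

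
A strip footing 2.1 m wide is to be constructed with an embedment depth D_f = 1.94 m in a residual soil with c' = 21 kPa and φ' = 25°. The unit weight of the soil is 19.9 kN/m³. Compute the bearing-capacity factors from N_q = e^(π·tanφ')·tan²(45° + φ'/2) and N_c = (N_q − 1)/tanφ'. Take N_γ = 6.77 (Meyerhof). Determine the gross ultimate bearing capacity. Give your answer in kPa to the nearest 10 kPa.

tan25° = 0.4663, so N_q = e^(π×0.4663)·tan²(57.5°) = 4.327 × 2.464 = 10.66.
N_c = (10.66 − 1)/tan25° = 20.72.
Effective surcharge at the founding depth q = γ·D_f = 19.9 × 1.94 = 38.606 kPa.
q_ult = c·N_c + q·N_q + 0.5·γ·B·N_γ
     = 21 × 20.721 + 38.606 × 10.662 + 0.5 × 19.9 × 2.1 × 6.77
     = 435.13 + 411.62 + 141.46 = 988.21 kPa.

q_ult ≈ 990 kPa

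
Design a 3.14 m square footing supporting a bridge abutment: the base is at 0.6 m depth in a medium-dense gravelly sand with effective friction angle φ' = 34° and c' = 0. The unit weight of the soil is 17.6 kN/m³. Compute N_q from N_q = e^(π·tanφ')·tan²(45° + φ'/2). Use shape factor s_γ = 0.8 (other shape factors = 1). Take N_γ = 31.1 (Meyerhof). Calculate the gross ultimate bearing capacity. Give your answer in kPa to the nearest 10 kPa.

q_ult ≈ 1000 kPa

tan34° = 0.6745, so N_q = e^(π×0.6745)·tan²(62°) = 8.323 × 3.537 = 29.44.
Effective surcharge at the founding depth q = γ·D_f = 17.6 × 0.6 = 10.56 kPa.
q_ult = q·N_q + 0.5·γ·B·N_γ·s_γ
     = 10.56 × 29.44 + 0.5 × 17.6 × 3.14 × 31.1 × 0.8
     = 310.88 + 687.48 = 998.37 kPa.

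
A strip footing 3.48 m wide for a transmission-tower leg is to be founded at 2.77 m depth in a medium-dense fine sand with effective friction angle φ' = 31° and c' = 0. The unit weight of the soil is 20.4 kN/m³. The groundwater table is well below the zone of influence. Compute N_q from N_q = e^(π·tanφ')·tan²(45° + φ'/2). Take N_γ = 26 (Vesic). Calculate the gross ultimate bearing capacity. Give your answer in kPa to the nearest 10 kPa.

tan31° = 0.6009, so N_q = e^(π×0.6009)·tan²(60.5°) = 6.604 × 3.124 = 20.63.
Effective surcharge at the founding depth q = γ·D_f = 20.4 × 2.77 = 56.508 kPa.
q_ult = q·N_q + 0.5·γ·B·N_γ
     = 56.508 × 20.631 + 0.5 × 20.4 × 3.48 × 26
     = 1165.8 + 922.9 = 2088.7 kPa.

q_ult ≈ 2090 kPa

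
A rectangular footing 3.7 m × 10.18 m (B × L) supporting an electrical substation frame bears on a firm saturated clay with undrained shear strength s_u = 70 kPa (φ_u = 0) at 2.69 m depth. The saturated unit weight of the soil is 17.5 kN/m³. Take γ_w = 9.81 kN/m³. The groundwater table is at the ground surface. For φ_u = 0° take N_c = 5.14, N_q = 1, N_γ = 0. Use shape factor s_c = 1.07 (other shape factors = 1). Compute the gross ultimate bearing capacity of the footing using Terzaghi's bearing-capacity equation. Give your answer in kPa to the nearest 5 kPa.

γ' = 17.5 − 9.81 = 7.69 kN/m³ (submerged throughout). q = 7.69 × 2.69 = 20.686 kPa.
c·N_c·s_c = 70 × 5.14 × 1.07 = 384.99 kPa
q·N_q = 20.686 × 1 = 20.686 kPa
q_ult = 384.99 + 20.686 = 405.67 kPa.

q_ult ≈ 405 kPa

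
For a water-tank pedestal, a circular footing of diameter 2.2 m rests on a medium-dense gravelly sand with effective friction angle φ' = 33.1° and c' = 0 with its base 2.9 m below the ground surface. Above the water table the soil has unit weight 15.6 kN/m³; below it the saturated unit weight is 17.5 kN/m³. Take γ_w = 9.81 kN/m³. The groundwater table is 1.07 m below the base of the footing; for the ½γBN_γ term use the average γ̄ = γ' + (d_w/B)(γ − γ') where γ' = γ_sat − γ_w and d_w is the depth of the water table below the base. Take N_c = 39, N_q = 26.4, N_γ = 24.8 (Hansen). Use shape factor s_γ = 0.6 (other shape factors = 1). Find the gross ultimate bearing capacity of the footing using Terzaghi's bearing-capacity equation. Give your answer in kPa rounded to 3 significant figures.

Effective surcharge at the founding depth q = γ·D_f = 15.6 × 2.9 = 45.24 kPa.
With d_w = 1.07 m < B, γ̄ = 7.69 + (1.07/2.2) × (15.6 − 7.69) = 11.537 kN/m³.
q_ult = q·N_q + 0.5·γ·B·N_γ·s_γ
     = 45.24 × 26.4 + 0.5 × 11.537 × 2.2 × 24.8 × 0.6
     = 1194.3 + 188.84 = 1383.2 kPa.

q_ult ≈ 1380 kPa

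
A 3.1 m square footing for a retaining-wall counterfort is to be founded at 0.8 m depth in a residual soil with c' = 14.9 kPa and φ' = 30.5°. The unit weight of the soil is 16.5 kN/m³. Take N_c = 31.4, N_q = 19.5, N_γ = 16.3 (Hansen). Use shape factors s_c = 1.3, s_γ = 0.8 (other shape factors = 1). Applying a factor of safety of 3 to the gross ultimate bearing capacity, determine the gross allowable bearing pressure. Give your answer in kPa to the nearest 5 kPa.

q_all ≈ 400 kPa

Effective surcharge at the founding depth q = γ·D_f = 16.5 × 0.8 = 13.2 kPa.
q_ult = c·N_c·s_c + q·N_q + 0.5·γ·B·N_γ·s_γ
     = 14.9 × 31.4 × 1.3 + 13.2 × 19.5 + 0.5 × 16.5 × 3.1 × 16.3 × 0.8
     = 608.22 + 257.4 + 333.5 = 1199.1 kPa.
q_all = q_ult / FS = 1199.1 / 3 = 399.71 kPa.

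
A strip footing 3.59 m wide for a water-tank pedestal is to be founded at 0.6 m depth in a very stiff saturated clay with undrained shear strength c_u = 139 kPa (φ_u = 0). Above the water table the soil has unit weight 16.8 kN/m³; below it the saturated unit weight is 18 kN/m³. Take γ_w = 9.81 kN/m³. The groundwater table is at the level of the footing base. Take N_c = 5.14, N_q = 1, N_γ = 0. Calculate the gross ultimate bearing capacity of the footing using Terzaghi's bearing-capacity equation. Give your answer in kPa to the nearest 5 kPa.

Effective surcharge at the founding depth q = γ·D_f = 16.8 × 0.6 = 10.08 kPa.
q_ult = c·N_c + q·N_q
     = 139 × 5.14 + 10.08 × 1
     = 714.46 + 10.08 = 724.54 kPa.

q_ult ≈ 725 kPa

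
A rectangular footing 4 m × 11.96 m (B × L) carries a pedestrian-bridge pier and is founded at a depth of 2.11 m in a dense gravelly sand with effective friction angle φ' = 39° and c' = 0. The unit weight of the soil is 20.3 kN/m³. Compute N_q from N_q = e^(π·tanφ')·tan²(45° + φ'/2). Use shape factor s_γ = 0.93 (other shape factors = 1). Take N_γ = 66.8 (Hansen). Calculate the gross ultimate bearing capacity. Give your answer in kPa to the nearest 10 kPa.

tan39° = 0.8098, so N_q = e^(π×0.8098)·tan²(64.5°) = 12.731 × 4.395 = 55.96.
q = γ·D_f = 20.3 × 2.11 = 42.833 kPa.
q·N_q = 42.833 × 55.957 = 2396.8 kPa
0.5·γ·B·N_γ·s_γ = 0.5 × 20.3 × 4 × 66.8 × 0.93 = 2522.2 kPa
q_ult = 2396.8 + 2522.2 = 4919.1 kPa.

q_ult ≈ 4920 kPa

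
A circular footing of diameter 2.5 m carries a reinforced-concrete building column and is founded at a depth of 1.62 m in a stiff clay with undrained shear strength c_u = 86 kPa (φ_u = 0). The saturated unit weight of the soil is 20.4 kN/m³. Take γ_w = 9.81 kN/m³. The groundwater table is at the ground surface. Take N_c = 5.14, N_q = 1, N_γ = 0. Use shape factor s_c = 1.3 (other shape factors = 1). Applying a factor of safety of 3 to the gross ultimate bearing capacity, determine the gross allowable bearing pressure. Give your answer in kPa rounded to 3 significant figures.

With the water table at the surface the whole profile is submerged: γ' = 20.4 − 9.81 = 10.59 kN/m³, so q = γ'·D_f = 17.156 kPa.
q_ult = c·N_c·s_c + q·N_q
     = 86 × 5.14 × 1.3 + 17.156 × 1
     = 574.65 + 17.156 = 591.81 kPa.
q_all = q_ult / FS = 591.81 / 3 = 197.27 kPa.

q_all ≈ 197 kPa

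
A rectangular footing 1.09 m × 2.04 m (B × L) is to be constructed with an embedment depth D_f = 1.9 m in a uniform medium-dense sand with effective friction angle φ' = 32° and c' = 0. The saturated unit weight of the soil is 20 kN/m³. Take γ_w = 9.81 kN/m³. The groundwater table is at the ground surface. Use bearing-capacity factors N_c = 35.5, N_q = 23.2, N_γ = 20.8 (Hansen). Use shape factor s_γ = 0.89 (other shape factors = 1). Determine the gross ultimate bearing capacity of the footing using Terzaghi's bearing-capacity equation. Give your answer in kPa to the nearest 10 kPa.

q_ult ≈ 550 kPa

Water table at ground surface, so effective unit weight γ' = 20 − 9.81 = 10.19 kN/m³ is used throughout; overburden q = 10.19 × 1.9 = 19.361 kPa; the same γ' applies in the ½γBN_γ term.
Surcharge term q·N_q = 19.361 × 23.2 = 449.18 kPa; self-weight term 0.5·γ·B·N_γ·s_γ = 0.5 × 10.19 × 1.09 × 20.8 × 0.89 = 102.81 kPa.
q_ult = 449.18 + 102.81 = 551.98 kPa.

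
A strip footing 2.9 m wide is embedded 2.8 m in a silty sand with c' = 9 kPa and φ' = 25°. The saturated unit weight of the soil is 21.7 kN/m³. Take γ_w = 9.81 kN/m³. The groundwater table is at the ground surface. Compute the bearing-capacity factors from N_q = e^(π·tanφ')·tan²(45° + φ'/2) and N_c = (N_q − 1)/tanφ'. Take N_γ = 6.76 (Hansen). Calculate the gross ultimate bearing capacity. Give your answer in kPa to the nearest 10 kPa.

tan25° = 0.4663, so N_q = e^(π×0.4663)·tan²(57.5°) = 4.327 × 2.464 = 10.66.
N_c = (10.66 − 1)/tan25° = 20.72.
Water table at ground surface, so effective unit weight γ' = 21.7 − 9.81 = 11.89 kN/m³ is used throughout; overburden q = 11.89 × 2.8 = 33.292 kPa; the same γ' applies in the ½γBN_γ term.
Cohesion term c·N_c = 9 × 20.721 = 186.48 kPa; surcharge term q·N_q = 33.292 × 10.662 = 354.96 kPa; self-weight term 0.5·γ·B·N_γ = 0.5 × 11.89 × 2.9 × 6.76 = 116.55 kPa.
q_ult = 186.48 + 354.96 + 116.55 = 657.99 kPa.

q_ult ≈ 660 kPa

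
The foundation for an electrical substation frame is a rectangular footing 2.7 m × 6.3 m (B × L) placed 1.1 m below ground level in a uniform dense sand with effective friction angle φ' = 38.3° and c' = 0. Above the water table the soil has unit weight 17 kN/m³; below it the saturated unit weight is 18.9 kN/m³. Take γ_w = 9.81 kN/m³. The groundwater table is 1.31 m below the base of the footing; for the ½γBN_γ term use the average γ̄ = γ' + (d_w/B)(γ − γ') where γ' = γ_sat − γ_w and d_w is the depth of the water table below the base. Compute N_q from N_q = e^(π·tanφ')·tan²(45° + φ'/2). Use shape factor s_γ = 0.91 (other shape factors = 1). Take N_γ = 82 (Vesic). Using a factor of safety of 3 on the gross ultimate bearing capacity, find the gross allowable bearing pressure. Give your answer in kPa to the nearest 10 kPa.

N_q = e^(π·tan38.3°)·tan²(64.15°) = 50.93.
q = γ·D_f = 17 × 1.1 = 18.7 kPa.
γ' = 9.09 kN/m³; averaging over the depth B below the base, γ̄ = γ' + (d_w/B)(γ − γ') = 12.928 kN/m³.
q·N_q = 18.7 × 50.926 = 952.32 kPa
0.5·γ·B·N_γ·s_γ = 0.5 × 12.928 × 2.7 × 82 × 0.91 = 1302.3 kPa
q_ult = 952.32 + 1302.3 = 2254.6 kPa.
q_all = 2254.6 / 3 = 751.54 kPa.

q_all ≈ 750 kPa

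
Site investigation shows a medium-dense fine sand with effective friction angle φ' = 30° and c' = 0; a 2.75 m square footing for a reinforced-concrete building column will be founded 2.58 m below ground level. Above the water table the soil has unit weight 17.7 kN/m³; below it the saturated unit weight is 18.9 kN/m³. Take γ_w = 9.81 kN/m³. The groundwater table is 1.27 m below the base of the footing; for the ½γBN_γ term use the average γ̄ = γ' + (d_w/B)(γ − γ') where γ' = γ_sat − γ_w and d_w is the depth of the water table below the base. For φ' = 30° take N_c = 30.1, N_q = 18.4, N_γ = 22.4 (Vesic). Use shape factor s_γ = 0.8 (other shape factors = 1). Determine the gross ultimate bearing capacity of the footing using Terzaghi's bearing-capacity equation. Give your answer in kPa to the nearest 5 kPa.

Overburden at base level: q = 17.7 × 2.58 = 45.666 kPa.
The water table is 1.27 m below the base (< B = 2.75 m), so the ½γBN_γ term uses γ̄ = γ' + (d_w/B)(γ − γ') = 9.09 + (1.27/2.75)(17.7 − 9.09) = 13.066 kN/m³.
Surcharge term q·N_q = 45.666 × 18.4 = 840.25 kPa; self-weight term 0.5·γ·B·N_γ·s_γ = 0.5 × 13.066 × 2.75 × 22.4 × 0.8 = 321.95 kPa.
q_ult = 840.25 + 321.95 = 1162.2 kPa.

q_ult ≈ 1160 kPa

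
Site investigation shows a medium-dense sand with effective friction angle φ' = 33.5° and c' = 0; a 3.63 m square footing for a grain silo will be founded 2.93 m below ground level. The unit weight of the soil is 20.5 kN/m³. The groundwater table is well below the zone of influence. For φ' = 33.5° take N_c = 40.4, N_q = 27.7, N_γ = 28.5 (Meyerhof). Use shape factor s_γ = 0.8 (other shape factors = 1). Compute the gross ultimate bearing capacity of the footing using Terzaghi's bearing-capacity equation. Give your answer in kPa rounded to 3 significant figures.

q_ult ≈ 2510 kPa

Overburden at base level: q = 20.5 × 2.93 = 60.065 kPa.
Surcharge term q·N_q = 60.065 × 27.7 = 1663.8 kPa; self-weight term 0.5·γ·B·N_γ·s_γ = 0.5 × 20.5 × 3.63 × 28.5 × 0.8 = 848.33 kPa.
q_ult = 1663.8 + 848.33 = 2512.1 kPa.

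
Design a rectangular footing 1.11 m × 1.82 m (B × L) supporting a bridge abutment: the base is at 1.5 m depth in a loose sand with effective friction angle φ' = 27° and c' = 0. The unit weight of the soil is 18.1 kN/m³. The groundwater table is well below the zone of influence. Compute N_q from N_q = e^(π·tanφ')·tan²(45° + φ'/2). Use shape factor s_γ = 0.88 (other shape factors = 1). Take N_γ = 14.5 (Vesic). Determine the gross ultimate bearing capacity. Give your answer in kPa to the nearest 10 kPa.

q_ult ≈ 490 kPa

tan27° = 0.5095, so N_q = e^(π×0.5095)·tan²(58.5°) = 4.957 × 2.663 = 13.2.
Effective surcharge at the founding depth q = γ·D_f = 18.1 × 1.5 = 27.15 kPa.
q_ult = q·N_q + 0.5·γ·B·N_γ·s_γ
     = 27.15 × 13.199 + 0.5 × 18.1 × 1.11 × 14.5 × 0.88
     = 358.36 + 128.18 = 486.54 kPa.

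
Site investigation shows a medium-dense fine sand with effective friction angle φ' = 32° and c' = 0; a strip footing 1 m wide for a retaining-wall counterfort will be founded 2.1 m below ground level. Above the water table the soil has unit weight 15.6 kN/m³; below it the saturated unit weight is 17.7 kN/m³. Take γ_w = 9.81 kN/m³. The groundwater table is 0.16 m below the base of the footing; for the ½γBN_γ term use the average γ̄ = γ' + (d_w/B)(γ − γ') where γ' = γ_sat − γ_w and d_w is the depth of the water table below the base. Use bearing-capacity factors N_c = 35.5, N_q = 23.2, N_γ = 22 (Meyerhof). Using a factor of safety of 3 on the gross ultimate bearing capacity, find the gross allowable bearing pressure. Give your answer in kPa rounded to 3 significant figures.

q_all ≈ 287 kPa

q = γ·D_f = 15.6 × 2.1 = 32.76 kPa.
γ' = 7.89 kN/m³; averaging over the depth B below the base, γ̄ = γ' + (d_w/B)(γ − γ') = 9.1236 kN/m³.
q·N_q = 32.76 × 23.2 = 760.03 kPa
0.5·γ·B·N_γ = 0.5 × 9.1236 × 1 × 22 = 100.36 kPa
q_ult = 760.03 + 100.36 = 860.39 kPa.
q_all = 860.39 / 3 = 286.8 kPa.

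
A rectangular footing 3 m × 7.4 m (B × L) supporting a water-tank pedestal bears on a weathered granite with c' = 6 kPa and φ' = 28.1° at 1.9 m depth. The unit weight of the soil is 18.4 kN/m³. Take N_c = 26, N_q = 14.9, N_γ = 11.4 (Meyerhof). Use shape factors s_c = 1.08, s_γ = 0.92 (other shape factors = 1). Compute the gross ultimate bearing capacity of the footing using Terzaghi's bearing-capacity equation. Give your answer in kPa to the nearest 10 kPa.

q_ult ≈ 980 kPa

Effective surcharge at the founding depth q = γ·D_f = 18.4 × 1.9 = 34.96 kPa.
q_ult = c·N_c·s_c + q·N_q + 0.5·γ·B·N_γ·s_γ
     = 6 × 26 × 1.08 + 34.96 × 14.9 + 0.5 × 18.4 × 3 × 11.4 × 0.92
     = 168.48 + 520.9 + 289.47 = 978.85 kPa.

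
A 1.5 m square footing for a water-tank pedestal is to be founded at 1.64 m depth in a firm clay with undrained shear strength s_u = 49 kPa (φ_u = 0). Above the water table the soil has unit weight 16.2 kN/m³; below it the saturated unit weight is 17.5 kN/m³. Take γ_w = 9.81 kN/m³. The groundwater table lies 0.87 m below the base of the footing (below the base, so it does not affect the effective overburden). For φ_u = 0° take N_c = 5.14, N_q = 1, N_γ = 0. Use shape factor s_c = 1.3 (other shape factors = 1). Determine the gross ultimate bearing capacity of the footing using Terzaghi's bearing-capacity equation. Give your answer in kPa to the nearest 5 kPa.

q_ult ≈ 355 kPa

q = γ·D_f = 16.2 × 1.64 = 26.568 kPa.
c·N_c·s_c = 49 × 5.14 × 1.3 = 327.42 kPa
q·N_q = 26.568 × 1 = 26.568 kPa
q_ult = 327.42 + 26.568 = 353.99 kPa.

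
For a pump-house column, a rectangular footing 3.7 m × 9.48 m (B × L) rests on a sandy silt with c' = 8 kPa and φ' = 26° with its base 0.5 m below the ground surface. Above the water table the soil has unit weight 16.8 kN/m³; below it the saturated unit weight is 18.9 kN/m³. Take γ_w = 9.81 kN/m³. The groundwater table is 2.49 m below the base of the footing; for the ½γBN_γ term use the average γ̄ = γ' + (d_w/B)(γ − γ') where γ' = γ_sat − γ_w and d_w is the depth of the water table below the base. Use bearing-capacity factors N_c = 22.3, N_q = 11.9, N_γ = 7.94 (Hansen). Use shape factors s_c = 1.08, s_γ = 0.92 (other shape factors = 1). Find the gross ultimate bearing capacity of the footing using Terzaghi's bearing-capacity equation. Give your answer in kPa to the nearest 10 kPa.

q_ult ≈ 490 kPa

q = γ·D_f = 16.8 × 0.5 = 8.4 kPa.
γ' = 9.09 kN/m³; averaging over the depth B below the base, γ̄ = γ' + (d_w/B)(γ − γ') = 14.279 kN/m³.
c·N_c·s_c = 8 × 22.3 × 1.08 = 192.67 kPa
q·N_q = 8.4 × 11.9 = 99.96 kPa
0.5·γ·B·N_γ·s_γ = 0.5 × 14.279 × 3.7 × 7.94 × 0.92 = 192.96 kPa
q_ult = 192.67 + 99.96 + 192.96 = 485.59 kPa.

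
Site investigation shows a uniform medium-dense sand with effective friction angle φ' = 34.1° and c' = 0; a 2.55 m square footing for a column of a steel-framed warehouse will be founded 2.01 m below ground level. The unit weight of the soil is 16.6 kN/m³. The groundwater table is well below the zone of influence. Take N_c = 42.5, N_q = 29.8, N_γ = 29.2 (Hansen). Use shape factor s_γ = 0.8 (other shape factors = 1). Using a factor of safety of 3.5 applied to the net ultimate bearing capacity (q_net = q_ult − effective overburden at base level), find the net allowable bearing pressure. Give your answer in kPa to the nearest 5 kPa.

Overburden at base level: q = 16.6 × 2.01 = 33.366 kPa.
Surcharge term q·N_q = 33.366 × 29.8 = 994.31 kPa; self-weight term 0.5·γ·B·N_γ·s_γ = 0.5 × 16.6 × 2.55 × 29.2 × 0.8 = 494.41 kPa.
q_ult = 994.31 + 494.41 = 1488.7 kPa.
Net ultimate: q_net = 1488.7 − 33.366 = 1455.4 kPa.
q_all(net) = 1455.4 / 3.5 = 415.82 kPa.

q_all(net) ≈ 415 kPa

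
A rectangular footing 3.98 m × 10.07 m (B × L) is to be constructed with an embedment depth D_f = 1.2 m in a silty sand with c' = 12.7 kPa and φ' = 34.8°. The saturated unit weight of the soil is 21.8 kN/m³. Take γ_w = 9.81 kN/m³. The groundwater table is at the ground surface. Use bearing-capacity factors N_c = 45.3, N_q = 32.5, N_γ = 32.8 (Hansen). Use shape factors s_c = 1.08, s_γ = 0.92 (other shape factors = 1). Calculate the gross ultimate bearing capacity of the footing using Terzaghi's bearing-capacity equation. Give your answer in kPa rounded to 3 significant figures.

With the water table at the surface the whole profile is submerged: γ' = 21.8 − 9.81 = 11.99 kN/m³, so q = γ'·D_f = 14.388 kPa; the same γ' applies in the ½γBN_γ term.
q_ult = c·N_c·s_c + q·N_q + 0.5·γ·B·N_γ·s_γ
     = 12.7 × 45.3 × 1.08 + 14.388 × 32.5 + 0.5 × 11.99 × 3.98 × 32.8 × 0.92
     = 621.33 + 467.61 + 720 = 1808.9 kPa.

q_ult ≈ 1810 kPa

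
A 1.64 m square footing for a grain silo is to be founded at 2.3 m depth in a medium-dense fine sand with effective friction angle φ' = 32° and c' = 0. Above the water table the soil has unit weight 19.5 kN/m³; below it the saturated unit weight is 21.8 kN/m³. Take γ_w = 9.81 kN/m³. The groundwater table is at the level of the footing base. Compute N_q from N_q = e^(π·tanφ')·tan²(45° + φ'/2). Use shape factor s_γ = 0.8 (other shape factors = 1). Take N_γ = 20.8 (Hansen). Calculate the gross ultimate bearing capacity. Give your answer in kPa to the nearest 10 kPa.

tan32° = 0.6249, so N_q = e^(π×0.6249)·tan²(61°) = 7.121 × 3.255 = 23.18.
q = γ·D_f = 19.5 × 2.3 = 44.85 kPa.
For the ½γBN_γ term take γ' = 21.8 − 9.81 = 11.99 kN/m³ (soil below base is submerged).
q·N_q = 44.85 × 23.177 = 1039.5 kPa
0.5·γ·B·N_γ·s_γ = 0.5 × 11.99 × 1.64 × 20.8 × 0.8 = 163.6 kPa
q_ult = 1039.5 + 163.6 = 1203.1 kPa.

q_ult ≈ 1200 kPa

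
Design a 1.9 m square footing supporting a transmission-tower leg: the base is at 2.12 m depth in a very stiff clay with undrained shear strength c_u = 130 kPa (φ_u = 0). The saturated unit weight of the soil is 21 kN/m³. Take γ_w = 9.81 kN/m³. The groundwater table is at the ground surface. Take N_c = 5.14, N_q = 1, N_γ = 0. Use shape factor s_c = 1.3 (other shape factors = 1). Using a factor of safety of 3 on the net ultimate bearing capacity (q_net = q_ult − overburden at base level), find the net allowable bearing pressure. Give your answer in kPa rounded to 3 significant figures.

q_all(net) ≈ 290 kPa

γ' = 21 − 9.81 = 11.19 kN/m³ (submerged throughout). q = 11.19 × 2.12 = 23.723 kPa.
c·N_c·s_c = 130 × 5.14 × 1.3 = 868.66 kPa
q·N_q = 23.723 × 1 = 23.723 kPa
q_ult = 868.66 + 23.723 = 892.38 kPa.
q_net = 892.38 − 23.723 = 868.66 kPa.
q_all(net) = 868.66 / 3 = 289.55 kPa.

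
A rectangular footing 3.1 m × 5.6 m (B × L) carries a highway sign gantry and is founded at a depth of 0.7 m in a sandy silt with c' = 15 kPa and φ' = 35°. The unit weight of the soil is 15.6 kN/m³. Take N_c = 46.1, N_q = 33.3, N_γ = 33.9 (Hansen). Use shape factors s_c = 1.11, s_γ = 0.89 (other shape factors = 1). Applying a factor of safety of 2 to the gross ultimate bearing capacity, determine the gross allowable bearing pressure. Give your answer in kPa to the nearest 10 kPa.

q_all ≈ 930 kPa

Overburden at base level: q = 15.6 × 0.7 = 10.92 kPa.
Cohesion term c·N_c·s_c = 15 × 46.1 × 1.11 = 767.57 kPa; surcharge term q·N_q = 10.92 × 33.3 = 363.64 kPa; self-weight term 0.5·γ·B·N_γ·s_γ = 0.5 × 15.6 × 3.1 × 33.9 × 0.89 = 729.53 kPa.
q_ult = 767.57 + 363.64 + 729.53 = 1860.7 kPa.
q_all = q_ult / FS = 1860.7 / 2 = 930.37 kPa.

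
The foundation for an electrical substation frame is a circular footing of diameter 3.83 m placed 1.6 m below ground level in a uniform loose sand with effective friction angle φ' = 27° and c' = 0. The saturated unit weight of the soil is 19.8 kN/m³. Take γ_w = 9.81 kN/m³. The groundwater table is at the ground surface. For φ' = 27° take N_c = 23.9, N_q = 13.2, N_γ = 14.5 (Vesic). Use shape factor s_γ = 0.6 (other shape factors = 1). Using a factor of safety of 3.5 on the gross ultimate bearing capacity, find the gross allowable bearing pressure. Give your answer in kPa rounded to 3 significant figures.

q_all ≈ 108 kPa

Water table at ground surface, so effective unit weight γ' = 19.8 − 9.81 = 9.99 kN/m³ is used throughout; overburden q = 9.99 × 1.6 = 15.984 kPa; the same γ' applies in the ½γBN_γ term.
Surcharge term q·N_q = 15.984 × 13.2 = 210.99 kPa; self-weight term 0.5·γ·B·N_γ·s_γ = 0.5 × 9.99 × 3.83 × 14.5 × 0.6 = 166.44 kPa.
q_ult = 210.99 + 166.44 = 377.43 kPa.
q_all = 377.43 / 3.5 = 107.84 kPa.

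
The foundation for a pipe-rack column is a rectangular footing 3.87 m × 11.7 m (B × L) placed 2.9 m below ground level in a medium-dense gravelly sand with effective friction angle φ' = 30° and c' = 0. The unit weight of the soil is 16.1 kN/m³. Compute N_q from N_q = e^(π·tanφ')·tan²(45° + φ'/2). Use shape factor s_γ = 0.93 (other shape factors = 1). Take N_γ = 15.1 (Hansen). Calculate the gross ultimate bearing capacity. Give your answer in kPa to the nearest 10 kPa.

q_ult ≈ 1300 kPa

tan30° = 0.5774, so N_q = e^(π×0.5774)·tan²(60°) = 6.134 × 3.0 = 18.4.
Overburden at base level: q = 16.1 × 2.9 = 46.69 kPa.
Surcharge term q·N_q = 46.69 × 18.401 = 859.15 kPa; self-weight term 0.5·γ·B·N_γ·s_γ = 0.5 × 16.1 × 3.87 × 15.1 × 0.93 = 437.49 kPa.
q_ult = 859.15 + 437.49 = 1296.6 kPa.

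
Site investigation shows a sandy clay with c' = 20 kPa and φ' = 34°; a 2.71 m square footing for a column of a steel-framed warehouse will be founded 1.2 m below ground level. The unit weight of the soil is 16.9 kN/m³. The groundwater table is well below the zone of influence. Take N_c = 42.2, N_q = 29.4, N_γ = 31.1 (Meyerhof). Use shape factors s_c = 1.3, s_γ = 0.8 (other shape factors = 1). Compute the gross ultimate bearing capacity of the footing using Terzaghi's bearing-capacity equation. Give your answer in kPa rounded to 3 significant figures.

q_ult ≈ 2260 kPa

q = γ·D_f = 16.9 × 1.2 = 20.28 kPa.
c·N_c·s_c = 20 × 42.2 × 1.3 = 1097.2 kPa
q·N_q = 20.28 × 29.4 = 596.23 kPa
0.5·γ·B·N_γ·s_γ = 0.5 × 16.9 × 2.71 × 31.1 × 0.8 = 569.74 kPa
q_ult = 1097.2 + 596.23 + 569.74 = 2263.2 kPa.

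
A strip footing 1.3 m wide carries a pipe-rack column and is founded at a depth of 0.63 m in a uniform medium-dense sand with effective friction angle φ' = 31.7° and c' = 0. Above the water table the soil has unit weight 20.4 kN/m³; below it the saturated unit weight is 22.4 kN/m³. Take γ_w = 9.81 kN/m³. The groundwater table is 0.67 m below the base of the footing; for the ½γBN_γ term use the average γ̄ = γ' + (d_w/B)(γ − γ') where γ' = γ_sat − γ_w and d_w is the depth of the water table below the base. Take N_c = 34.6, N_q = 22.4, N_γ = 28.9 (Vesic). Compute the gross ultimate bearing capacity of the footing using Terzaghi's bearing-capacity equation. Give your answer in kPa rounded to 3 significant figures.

Overburden at base level: q = 20.4 × 0.63 = 12.852 kPa.
The water table is 0.67 m below the base (< B = 1.3 m), so the ½γBN_γ term uses γ̄ = γ' + (d_w/B)(γ − γ') = 12.59 + (0.67/1.3)(20.4 − 12.59) = 16.615 kN/m³.
Surcharge term q·N_q = 12.852 × 22.4 = 287.88 kPa; self-weight term 0.5·γ·B·N_γ = 0.5 × 16.615 × 1.3 × 28.9 = 312.12 kPa.
q_ult = 287.88 + 312.12 = 600 kPa.

q_ult ≈ 600 kPa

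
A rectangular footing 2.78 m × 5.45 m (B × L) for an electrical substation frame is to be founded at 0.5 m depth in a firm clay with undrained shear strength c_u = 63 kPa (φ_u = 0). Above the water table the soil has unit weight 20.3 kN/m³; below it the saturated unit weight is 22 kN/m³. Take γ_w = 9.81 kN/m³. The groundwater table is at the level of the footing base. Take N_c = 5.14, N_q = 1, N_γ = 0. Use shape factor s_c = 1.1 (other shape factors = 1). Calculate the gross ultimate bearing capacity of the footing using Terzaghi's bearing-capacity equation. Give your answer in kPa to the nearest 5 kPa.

q = γ·D_f = 20.3 × 0.5 = 10.15 kPa.
c·N_c·s_c = 63 × 5.14 × 1.1 = 356.2 kPa
q·N_q = 10.15 × 1 = 10.15 kPa
q_ult = 356.2 + 10.15 = 366.35 kPa.

q_ult ≈ 365 kPa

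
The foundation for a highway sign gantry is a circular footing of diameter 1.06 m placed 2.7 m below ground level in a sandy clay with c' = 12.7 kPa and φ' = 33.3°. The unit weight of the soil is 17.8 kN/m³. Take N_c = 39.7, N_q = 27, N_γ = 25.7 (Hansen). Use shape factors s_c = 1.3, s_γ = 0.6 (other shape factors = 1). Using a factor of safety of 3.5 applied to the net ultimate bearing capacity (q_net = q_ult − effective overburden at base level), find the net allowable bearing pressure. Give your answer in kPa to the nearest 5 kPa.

q_all(net) ≈ 585 kPa

q = γ·D_f = 17.8 × 2.7 = 48.06 kPa.
c·N_c·s_c = 12.7 × 39.7 × 1.3 = 655.45 kPa
q·N_q = 48.06 × 27 = 1297.6 kPa
0.5·γ·B·N_γ·s_γ = 0.5 × 17.8 × 1.06 × 25.7 × 0.6 = 145.47 kPa
q_ult = 655.45 + 1297.6 + 145.47 = 2098.5 kPa.
Net ultimate: q_net = 2098.5 − 48.06 = 2050.5 kPa.
q_all(net) = 2050.5 / 3.5 = 585.85 kPa.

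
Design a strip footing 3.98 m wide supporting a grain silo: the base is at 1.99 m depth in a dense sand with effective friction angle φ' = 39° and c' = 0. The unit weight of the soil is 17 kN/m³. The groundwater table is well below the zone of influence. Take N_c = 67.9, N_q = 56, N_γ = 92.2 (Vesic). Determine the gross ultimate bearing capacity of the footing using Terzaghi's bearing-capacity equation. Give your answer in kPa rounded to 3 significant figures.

Effective surcharge at the founding depth q = γ·D_f = 17 × 1.99 = 33.83 kPa.
q_ult = q·N_q + 0.5·γ·B·N_γ
     = 33.83 × 56 + 0.5 × 17 × 3.98 × 92.2
     = 1894.5 + 3119.1 = 5013.6 kPa.

q_ult ≈ 5010 kPa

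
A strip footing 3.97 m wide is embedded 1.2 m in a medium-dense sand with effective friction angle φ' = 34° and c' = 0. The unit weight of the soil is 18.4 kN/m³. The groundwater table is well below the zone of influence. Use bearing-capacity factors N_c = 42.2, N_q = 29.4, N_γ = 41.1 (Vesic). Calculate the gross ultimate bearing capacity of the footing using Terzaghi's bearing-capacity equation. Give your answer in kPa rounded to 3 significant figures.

q_ult ≈ 2150 kPa

Effective surcharge at the founding depth q = γ·D_f = 18.4 × 1.2 = 22.08 kPa.
q_ult = q·N_q + 0.5·γ·B·N_γ
     = 22.08 × 29.4 + 0.5 × 18.4 × 3.97 × 41.1
     = 649.15 + 1501.1 = 2150.3 kPa.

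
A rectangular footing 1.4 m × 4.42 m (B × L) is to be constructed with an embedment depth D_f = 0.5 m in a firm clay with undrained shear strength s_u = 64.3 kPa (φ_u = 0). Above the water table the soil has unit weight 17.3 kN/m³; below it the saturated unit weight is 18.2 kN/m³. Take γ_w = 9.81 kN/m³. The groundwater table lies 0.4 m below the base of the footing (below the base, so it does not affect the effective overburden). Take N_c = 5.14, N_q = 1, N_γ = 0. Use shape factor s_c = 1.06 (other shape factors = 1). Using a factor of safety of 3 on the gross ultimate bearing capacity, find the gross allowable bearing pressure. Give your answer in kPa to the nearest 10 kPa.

q_all ≈ 120 kPa

Effective surcharge at the founding depth q = γ·D_f = 17.3 × 0.5 = 8.65 kPa.
q_ult = c·N_c·s_c + q·N_q
     = 64.3 × 5.14 × 1.06 + 8.65 × 1
     = 350.33 + 8.65 = 358.98 kPa.
q_all = 358.98 / 3 = 119.66 kPa.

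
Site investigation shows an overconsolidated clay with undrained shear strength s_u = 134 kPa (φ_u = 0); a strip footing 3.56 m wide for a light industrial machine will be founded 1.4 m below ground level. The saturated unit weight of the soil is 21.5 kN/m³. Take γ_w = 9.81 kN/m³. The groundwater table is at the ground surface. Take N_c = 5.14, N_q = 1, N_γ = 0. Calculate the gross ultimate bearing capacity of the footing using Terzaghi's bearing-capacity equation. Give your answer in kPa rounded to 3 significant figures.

q_ult ≈ 705 kPa

γ' = 21.5 − 9.81 = 11.69 kN/m³ (submerged throughout). q = 11.69 × 1.4 = 16.366 kPa.
c·N_c = 134 × 5.14 = 688.76 kPa
q·N_q = 16.366 × 1 = 16.366 kPa
q_ult = 688.76 + 16.366 = 705.13 kPa.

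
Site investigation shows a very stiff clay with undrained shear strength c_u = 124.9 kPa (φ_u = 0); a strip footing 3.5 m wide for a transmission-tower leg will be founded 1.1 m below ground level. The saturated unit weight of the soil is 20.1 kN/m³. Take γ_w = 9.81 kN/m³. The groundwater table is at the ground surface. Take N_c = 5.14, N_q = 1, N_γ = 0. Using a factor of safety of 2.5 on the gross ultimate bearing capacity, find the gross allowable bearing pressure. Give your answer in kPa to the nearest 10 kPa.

q_all ≈ 260 kPa

γ' = 20.1 − 9.81 = 10.29 kN/m³ (submerged throughout). q = 10.29 × 1.1 = 11.319 kPa.
c·N_c = 124.9 × 5.14 = 641.99 kPa
q·N_q = 11.319 × 1 = 11.319 kPa
q_ult = 641.99 + 11.319 = 653.3 kPa.
q_all = 653.3 / 2.5 = 261.32 kPa.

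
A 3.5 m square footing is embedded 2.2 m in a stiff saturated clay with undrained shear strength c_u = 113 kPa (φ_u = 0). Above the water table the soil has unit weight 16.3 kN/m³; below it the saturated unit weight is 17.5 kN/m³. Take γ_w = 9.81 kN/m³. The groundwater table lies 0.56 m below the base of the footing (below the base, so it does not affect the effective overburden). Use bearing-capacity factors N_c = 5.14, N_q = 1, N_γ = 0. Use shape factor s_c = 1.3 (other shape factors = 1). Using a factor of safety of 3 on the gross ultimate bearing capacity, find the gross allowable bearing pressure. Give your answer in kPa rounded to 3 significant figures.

q = γ·D_f = 16.3 × 2.2 = 35.86 kPa.
c·N_c·s_c = 113 × 5.14 × 1.3 = 755.07 kPa
q·N_q = 35.86 × 1 = 35.86 kPa
q_ult = 755.07 + 35.86 = 790.93 kPa.
q_all = 790.93 / 3 = 263.64 kPa.

q_all ≈ 264 kPa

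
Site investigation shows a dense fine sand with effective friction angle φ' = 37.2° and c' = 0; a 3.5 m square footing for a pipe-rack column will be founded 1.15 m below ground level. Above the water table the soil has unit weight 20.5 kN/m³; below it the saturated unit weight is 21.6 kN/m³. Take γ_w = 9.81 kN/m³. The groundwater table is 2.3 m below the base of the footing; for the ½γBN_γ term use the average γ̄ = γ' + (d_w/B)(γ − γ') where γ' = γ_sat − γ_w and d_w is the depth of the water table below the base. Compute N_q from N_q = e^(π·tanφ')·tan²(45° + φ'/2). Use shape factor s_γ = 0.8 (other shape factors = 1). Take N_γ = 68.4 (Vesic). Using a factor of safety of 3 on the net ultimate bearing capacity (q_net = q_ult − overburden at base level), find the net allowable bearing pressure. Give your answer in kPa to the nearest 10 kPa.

N_q = e^(π·tan37.2°)·tan²(63.6°) = 44.05.
Overburden at base level: q = 20.5 × 1.15 = 23.575 kPa.
The water table is 2.3 m below the base (< B = 3.5 m), so the ½γBN_γ term uses γ̄ = γ' + (d_w/B)(γ − γ') = 11.79 + (2.3/3.5)(20.5 − 11.79) = 17.514 kN/m³.
Surcharge term q·N_q = 23.575 × 44.05 = 1038.5 kPa; self-weight term 0.5·γ·B·N_γ·s_γ = 0.5 × 17.514 × 3.5 × 68.4 × 0.8 = 1677.1 kPa.
q_ult = 1038.5 + 1677.1 = 2715.6 kPa.
q_net = 2715.6 − 23.575 = 2692 kPa.
q_all(net) = 2692 / 3 = 897.34 kPa.

q_all(net) ≈ 900 kPa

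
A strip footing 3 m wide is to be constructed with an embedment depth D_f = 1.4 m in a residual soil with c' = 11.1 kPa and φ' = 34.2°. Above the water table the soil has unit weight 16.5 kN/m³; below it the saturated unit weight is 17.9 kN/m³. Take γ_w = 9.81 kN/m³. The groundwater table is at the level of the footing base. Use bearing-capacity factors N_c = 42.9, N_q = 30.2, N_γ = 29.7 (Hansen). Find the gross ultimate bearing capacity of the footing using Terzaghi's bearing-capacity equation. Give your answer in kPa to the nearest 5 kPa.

q = γ·D_f = 16.5 × 1.4 = 23.1 kPa.
For the ½γBN_γ term take γ' = 17.9 − 9.81 = 8.09 kN/m³ (soil below base is submerged).
c·N_c = 11.1 × 42.9 = 476.19 kPa
q·N_q = 23.1 × 30.2 = 697.62 kPa
0.5·γ·B·N_γ = 0.5 × 8.09 × 3 × 29.7 = 360.41 kPa
q_ult = 476.19 + 697.62 + 360.41 = 1534.2 kPa.

q_ult ≈ 1535 kPa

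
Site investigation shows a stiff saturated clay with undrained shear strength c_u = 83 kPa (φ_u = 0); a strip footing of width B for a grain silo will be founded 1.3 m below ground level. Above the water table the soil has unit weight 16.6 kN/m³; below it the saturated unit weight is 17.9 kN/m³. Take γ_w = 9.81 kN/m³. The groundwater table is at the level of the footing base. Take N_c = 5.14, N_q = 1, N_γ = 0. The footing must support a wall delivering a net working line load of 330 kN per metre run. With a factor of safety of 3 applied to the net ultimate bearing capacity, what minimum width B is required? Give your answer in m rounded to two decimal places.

B = 2.32 m

Overburden at base level: q = 16.6 × 1.3 = 21.58 kPa.
Cohesion term c·N_c = 83 × 5.14 = 426.62 kPa; surcharge term q·N_q = 21.58 × 1 = 21.58 kPa.
q_ult = 426.62 + 21.58 = 448.2 kPa.
For φ = 0 the ½γBN_γ term vanishes, so q_ult is independent of B. q_net = 448.2 − 21.58 = 426.62 kPa; q_all(net) = 426.62/3 = 142.21 kPa.
Required width B = w / q_all(net) = 330 / 142.21 = 2.321 m.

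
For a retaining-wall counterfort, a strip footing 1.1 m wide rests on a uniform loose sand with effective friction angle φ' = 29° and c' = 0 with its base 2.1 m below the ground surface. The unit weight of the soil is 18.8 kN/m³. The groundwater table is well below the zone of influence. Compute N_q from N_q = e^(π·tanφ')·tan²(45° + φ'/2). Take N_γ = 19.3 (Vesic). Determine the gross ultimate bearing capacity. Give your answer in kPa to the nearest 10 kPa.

q_ult ≈ 850 kPa

tan29° = 0.5543, so N_q = e^(π×0.5543)·tan²(59.5°) = 5.705 × 2.882 = 16.44.
Overburden at base level: q = 18.8 × 2.1 = 39.48 kPa.
Surcharge term q·N_q = 39.48 × 16.443 = 649.18 kPa; self-weight term 0.5·γ·B·N_γ = 0.5 × 18.8 × 1.1 × 19.3 = 199.56 kPa.
q_ult = 649.18 + 199.56 = 848.74 kPa.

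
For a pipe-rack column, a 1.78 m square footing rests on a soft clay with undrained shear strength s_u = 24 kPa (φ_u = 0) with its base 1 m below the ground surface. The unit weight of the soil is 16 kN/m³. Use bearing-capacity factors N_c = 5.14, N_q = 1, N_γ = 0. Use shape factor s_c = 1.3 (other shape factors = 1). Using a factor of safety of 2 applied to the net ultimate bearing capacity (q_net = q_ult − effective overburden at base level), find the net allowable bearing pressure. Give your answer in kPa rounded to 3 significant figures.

q_all(net) ≈ 80.2 kPa

Effective surcharge at the founding depth q = γ·D_f = 16 × 1 = 16 kPa.
q_ult = c·N_c·s_c + q·N_q
     = 24 × 5.14 × 1.3 + 16 × 1
     = 160.37 + 16 = 176.37 kPa.
Net ultimate: q_net = 176.37 − 16 = 160.37 kPa.
q_all(net) = 160.37 / 2 = 80.184 kPa.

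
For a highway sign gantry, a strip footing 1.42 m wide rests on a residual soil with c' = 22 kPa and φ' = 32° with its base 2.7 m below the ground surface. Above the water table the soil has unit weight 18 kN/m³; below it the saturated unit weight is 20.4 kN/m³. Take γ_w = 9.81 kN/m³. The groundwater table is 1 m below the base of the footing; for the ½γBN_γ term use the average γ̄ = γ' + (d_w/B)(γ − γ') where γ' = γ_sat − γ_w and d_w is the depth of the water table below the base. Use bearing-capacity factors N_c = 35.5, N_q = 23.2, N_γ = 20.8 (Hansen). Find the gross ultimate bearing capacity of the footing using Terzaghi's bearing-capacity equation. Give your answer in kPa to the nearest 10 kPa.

q_ult ≈ 2140 kPa

q = γ·D_f = 18 × 2.7 = 48.6 kPa.
γ' = 10.59 kN/m³; averaging over the depth B below the base, γ̄ = γ' + (d_w/B)(γ − γ') = 15.808 kN/m³.
c·N_c = 22 × 35.5 = 781 kPa
q·N_q = 48.6 × 23.2 = 1127.5 kPa
0.5·γ·B·N_γ = 0.5 × 15.808 × 1.42 × 20.8 = 233.46 kPa
q_ult = 781 + 1127.5 + 233.46 = 2142 kPa.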